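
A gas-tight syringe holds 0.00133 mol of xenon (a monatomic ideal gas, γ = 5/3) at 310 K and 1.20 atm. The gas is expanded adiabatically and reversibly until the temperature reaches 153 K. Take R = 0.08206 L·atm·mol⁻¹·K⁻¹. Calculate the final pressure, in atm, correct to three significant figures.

P₂ ≈ 0.205 atm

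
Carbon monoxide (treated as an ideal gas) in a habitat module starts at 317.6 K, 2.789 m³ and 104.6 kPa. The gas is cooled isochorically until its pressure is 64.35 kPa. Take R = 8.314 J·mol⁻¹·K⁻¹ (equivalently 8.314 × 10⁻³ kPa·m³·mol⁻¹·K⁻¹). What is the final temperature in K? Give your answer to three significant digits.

T₂ ≈ 195 K

Isochoric, so P/T is constant: V₂ = V₁; T₂ = T₁·(P₂/P₁) = 195.4 K.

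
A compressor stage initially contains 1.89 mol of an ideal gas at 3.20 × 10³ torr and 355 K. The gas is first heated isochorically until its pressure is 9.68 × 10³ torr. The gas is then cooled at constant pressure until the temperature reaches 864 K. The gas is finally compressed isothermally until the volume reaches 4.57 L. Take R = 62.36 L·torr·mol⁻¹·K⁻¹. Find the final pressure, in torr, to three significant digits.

P₄ ≈ 2.23e+04 torr

From PV = nRT: V₁ = nRT₁/P₁ = 13.08 L.
V constant ⇒ P ∝ T: V₂ = V₁; T₂ = T₁·(P₂/P₁) = 1074 K.
Isobaric, so V/T is constant: P₃ = P₂; V₃ = V₂·(T₃/T₂) = 10.52 L.
Isothermal, so P V is constant: T₄ = T₃; P₄ = P₃·(V₃/V₄) = 2.228e+04 torr.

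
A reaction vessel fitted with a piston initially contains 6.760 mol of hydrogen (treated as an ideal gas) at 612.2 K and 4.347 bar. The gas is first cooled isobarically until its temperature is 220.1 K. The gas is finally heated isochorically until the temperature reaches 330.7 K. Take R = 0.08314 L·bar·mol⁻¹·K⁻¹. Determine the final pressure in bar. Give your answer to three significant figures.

From PV = nRT: V₁ = nRT₁/P₁ = 79.15 L.
Isobaric, so V/T is constant: P₂ = P₁; V₂ = V₁·(T₂/T₁) = 28.46 L.
V constant ⇒ P ∝ T: V₃ = V₂; P₃ = P₂·(T₃/T₂) = 6.531 bar.

P₃ ≈ 6.53 bar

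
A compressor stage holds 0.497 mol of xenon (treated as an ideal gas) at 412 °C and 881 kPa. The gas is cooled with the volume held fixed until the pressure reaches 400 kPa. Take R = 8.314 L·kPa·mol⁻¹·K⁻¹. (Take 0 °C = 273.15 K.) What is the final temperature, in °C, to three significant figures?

T₂ ≈ 37.9 °C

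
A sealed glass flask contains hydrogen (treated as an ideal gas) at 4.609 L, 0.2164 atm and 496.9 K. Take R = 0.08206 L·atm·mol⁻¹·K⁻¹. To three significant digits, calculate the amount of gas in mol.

PV = nRT ⇒ n = PV/(RT) = (0.2164 × 4.609) / (0.08206 × 496.9)

n ≈ 0.0245 mol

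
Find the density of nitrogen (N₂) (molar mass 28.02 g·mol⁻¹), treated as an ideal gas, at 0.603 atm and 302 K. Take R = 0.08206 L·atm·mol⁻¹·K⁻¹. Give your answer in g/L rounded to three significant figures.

ρ = PM/(RT) = (0.603 × 28.02) / (0.08206 × 302.0)

ρ ≈ 0.682 g/L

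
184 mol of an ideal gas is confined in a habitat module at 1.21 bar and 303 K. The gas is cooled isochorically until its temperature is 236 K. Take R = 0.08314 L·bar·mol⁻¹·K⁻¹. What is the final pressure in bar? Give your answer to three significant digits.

From PV = nRT: V₁ = nRT₁/P₁ = 3831 L.
Isochoric, so P/T is constant: V₂ = V₁; P₂ = P₁·(T₂/T₁) = 0.9424 bar.

P₂ ≈ 0.942 bar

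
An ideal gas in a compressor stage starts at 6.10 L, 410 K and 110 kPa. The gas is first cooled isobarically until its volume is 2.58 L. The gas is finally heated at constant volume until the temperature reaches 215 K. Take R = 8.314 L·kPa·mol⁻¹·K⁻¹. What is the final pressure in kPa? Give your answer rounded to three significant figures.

Isobaric, so V/T is constant: P₂ = P₁; T₂ = T₁·(V₂/V₁) = 173.4 K.
Isochoric, so P/T is constant: V₃ = V₂; P₃ = P₂·(T₃/T₂) = 136.4 kPa.

P₃ ≈ 136 kPa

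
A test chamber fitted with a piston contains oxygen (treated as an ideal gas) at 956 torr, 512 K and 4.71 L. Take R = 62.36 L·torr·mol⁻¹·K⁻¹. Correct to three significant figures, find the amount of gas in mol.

n ≈ 0.141 mol

PV = nRT ⇒ n = PV/(RT) = (956 × 4.71) / (62.36 × 512)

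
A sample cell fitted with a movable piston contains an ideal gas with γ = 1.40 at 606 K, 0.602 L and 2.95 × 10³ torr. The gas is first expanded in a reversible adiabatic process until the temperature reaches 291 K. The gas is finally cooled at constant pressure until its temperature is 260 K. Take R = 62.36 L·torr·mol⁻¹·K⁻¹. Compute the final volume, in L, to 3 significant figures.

V₃ ≈ 3.37 L

Adiabatic (γ = 1.40), T V^(γ−1) and P V^γ constant: P₂ = P₁·(T₂/T₁)^(γ/(γ−1)) = 226.4 torr; V₂ = V₁·(T₁/T₂)^(1/(γ−1)) = 3.767 L.
Isobaric, so V/T is constant: P₃ = P₂; V₃ = V₂·(T₃/T₂) = 3.366 L.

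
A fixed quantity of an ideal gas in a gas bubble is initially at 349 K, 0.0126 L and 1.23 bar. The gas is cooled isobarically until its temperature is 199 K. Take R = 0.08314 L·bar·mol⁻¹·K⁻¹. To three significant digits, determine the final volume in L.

Isobaric, so V/T is constant: P₂ = P₁; V₂ = V₁·(T₂/T₁) = 0.007185 L.

V₂ ≈ 0.00718 L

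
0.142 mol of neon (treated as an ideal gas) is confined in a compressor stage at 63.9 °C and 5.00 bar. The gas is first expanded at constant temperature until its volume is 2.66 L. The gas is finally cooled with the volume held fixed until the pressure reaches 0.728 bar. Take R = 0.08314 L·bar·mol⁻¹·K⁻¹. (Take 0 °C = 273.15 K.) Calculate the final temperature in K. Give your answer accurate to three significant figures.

T₃ ≈ 164 K

Convert: T₁ = 337.0 K.
From PV = nRT: V₁ = nRT₁/P₁ = 0.7958 L.
Isothermal, so P V is constant: T₂ = T₁; P₂ = P₁·(V₁/V₂) = 1.496 bar.
V constant ⇒ P ∝ T: V₃ = V₂; T₃ = T₂·(P₃/P₂) = 164.0 K.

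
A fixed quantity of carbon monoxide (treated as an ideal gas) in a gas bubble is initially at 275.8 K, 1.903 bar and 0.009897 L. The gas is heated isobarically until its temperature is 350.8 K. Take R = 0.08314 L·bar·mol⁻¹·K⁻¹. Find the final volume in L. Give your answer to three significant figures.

Isobaric, so V/T is constant: P₂ = P₁; V₂ = V₁·(T₂/T₁) = 0.01259 L.

V₂ ≈ 0.0126 L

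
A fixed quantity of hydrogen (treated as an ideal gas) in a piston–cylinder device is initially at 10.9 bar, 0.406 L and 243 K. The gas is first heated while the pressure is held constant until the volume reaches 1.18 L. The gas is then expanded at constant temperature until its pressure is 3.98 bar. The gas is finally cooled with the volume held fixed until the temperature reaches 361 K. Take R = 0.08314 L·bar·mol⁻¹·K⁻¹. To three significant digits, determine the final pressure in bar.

P₄ ≈ 2.03 bar

P constant ⇒ V ∝ T: P₂ = P₁; T₂ = T₁·(V₂/V₁) = 706.3 K.
T constant ⇒ Boyle's law P V = const: T₃ = T₂; V₃ = V₂·(P₂/P₃) = 3.232 L.
Isochoric, so P/T is constant: V₄ = V₃; P₄ = P₃·(T₄/T₃) = 2.034 bar.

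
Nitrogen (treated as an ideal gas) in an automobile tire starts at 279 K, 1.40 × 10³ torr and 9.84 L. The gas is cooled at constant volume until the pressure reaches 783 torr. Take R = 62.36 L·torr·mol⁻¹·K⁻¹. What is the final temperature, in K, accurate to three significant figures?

T₂ ≈ 156 K

V constant ⇒ P ∝ T: V₂ = V₁; T₂ = T₁·(P₂/P₁) = 156.0 K.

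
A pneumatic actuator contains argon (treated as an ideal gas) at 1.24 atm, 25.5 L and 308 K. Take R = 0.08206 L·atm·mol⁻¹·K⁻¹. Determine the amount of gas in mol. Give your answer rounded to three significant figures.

PV = nRT ⇒ n = PV/(RT) = (1.24 × 25.5) / (0.08206 × 308)

n ≈ 1.25 mol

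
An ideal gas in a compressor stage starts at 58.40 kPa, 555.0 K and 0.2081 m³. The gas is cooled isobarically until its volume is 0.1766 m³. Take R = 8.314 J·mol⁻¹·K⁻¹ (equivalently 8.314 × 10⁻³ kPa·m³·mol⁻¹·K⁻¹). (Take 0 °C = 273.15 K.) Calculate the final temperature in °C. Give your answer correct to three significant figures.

T₂ ≈ 198 °C

P constant ⇒ V ∝ T: P₂ = P₁; T₂ = T₁·(V₂/V₁) = 471.0 K.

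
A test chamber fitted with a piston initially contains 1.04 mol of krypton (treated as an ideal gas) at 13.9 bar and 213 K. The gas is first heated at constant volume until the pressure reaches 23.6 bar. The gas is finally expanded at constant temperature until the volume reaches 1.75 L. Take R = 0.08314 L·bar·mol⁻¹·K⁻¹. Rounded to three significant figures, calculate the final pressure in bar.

From PV = nRT: V₁ = nRT₁/P₁ = 1.325 L.
Isochoric, so P/T is constant: V₂ = V₁; T₂ = T₁·(P₂/P₁) = 361.6 K.
T constant ⇒ Boyle's law P V = const: T₃ = T₂; P₃ = P₂·(V₂/V₃) = 17.87 bar.

P₃ ≈ 17.9 bar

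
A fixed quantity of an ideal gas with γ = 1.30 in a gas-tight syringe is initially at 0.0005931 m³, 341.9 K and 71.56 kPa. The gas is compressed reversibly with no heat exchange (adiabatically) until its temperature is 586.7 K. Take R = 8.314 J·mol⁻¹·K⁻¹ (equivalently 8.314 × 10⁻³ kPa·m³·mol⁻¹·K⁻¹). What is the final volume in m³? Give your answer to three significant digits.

V₂ ≈ 9.80e-05 m³

Adiabatic (γ = 1.30), T V^(γ−1) and P V^γ constant: P₂ = P₁·(T₂/T₁)^(γ/(γ−1)) = 742.9 kPa; V₂ = V₁·(T₁/T₂)^(1/(γ−1)) = 9.804e-05 m³.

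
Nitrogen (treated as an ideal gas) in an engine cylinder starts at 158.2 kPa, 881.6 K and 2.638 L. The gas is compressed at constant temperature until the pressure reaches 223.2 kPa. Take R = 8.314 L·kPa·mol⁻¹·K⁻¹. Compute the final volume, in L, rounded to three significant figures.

T constant ⇒ Boyle's law P V = const: T₂ = T₁; V₂ = V₁·(P₁/P₂) = 1.870 L.

V₂ ≈ 1.87 L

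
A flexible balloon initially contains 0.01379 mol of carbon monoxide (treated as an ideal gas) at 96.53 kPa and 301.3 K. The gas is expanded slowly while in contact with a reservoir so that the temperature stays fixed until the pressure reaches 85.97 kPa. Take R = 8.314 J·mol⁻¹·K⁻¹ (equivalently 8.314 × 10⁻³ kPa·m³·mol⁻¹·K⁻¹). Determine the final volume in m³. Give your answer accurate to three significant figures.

From PV = nRT: V₁ = nRT₁/P₁ = 0.0003579 m³.
T constant ⇒ Boyle's law P V = const: T₂ = T₁; V₂ = V₁·(P₁/P₂) = 0.0004018 m³.

V₂ ≈ 0.000402 m³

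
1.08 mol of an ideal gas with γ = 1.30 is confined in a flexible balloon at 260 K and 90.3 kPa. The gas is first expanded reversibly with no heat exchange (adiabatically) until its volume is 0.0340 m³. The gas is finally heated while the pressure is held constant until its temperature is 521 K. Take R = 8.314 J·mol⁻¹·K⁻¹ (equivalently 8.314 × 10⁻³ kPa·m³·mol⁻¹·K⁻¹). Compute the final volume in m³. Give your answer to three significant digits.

From PV = nRT: V₁ = nRT₁/P₁ = 0.02585 m³.
Adiabatic (γ = 1.30), T V^(γ−1) and P V^γ constant: T₂ = T₁·(V₁/V₂)^(γ−1) = 239.5 K; P₂ = P₁·(V₁/V₂)^γ = 63.25 kPa.
P constant ⇒ V ∝ T: P₃ = P₂; V₃ = V₂·(T₃/T₂) = 0.07397 m³.

V₃ ≈ 0.0740 m³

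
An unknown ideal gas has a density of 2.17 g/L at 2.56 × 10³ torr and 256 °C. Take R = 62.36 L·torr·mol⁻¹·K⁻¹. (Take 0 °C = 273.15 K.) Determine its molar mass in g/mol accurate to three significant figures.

M ≈ 28.0 g/mol

ρ = PM/(RT) ⇒ M = ρRT/P = (2.17 × 62.36 × 529.1) / 2.56e+03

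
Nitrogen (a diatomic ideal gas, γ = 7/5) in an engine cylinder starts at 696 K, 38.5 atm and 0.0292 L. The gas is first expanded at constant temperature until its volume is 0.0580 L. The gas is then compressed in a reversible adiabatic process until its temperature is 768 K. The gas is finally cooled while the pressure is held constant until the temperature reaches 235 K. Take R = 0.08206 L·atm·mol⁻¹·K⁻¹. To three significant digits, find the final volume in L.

V₄ ≈ 0.0139 L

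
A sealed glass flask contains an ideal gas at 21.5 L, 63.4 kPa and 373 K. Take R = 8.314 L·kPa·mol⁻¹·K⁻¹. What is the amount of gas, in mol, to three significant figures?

PV = nRT ⇒ n = PV/(RT) = (63.4 × 21.5) / (8.314 × 373)

n ≈ 0.440 mol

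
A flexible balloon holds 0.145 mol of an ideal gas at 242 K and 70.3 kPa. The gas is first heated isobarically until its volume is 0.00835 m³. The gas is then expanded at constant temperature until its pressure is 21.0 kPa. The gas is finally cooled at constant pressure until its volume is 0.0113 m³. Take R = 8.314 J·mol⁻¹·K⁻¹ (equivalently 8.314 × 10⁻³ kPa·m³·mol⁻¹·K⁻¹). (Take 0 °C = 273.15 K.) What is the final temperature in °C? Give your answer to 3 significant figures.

T₄ ≈ -76.3 °C

From PV = nRT: V₁ = nRT₁/P₁ = 0.004150 m³.
P constant ⇒ V ∝ T: P₂ = P₁; T₂ = T₁·(V₂/V₁) = 486.9 K.
Isothermal, so P V is constant: T₃ = T₂; V₃ = V₂·(P₂/P₃) = 0.02795 m³.
Isobaric, so V/T is constant: P₄ = P₃; T₄ = T₃·(V₄/V₃) = 196.8 K.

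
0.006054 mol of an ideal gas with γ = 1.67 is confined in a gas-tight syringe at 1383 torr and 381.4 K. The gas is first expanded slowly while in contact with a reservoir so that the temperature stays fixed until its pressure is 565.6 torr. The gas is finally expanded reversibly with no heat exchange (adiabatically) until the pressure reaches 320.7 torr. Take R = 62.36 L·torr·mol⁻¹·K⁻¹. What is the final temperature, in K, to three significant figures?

T₃ ≈ 304 K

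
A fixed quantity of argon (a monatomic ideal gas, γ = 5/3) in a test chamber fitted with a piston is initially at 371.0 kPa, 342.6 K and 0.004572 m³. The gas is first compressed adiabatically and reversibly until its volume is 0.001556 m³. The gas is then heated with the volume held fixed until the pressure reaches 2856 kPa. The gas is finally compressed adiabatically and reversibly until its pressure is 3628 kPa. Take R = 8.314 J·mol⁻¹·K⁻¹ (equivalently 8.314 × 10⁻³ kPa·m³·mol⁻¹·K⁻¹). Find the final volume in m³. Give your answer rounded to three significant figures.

Reversible adiabatic, γ = 5/3: T₂ = T₁·(V₁/V₂)^(γ−1) = 702.8 K; P₂ = P₁·(V₁/V₂)^γ = 2236 kPa.
Isochoric, so P/T is constant: V₃ = V₂; T₃ = T₂·(P₃/P₂) = 897.6 K.
Reversible adiabatic, γ = 5/3: T₄ = T₃·(P₄/P₃)^((γ−1)/γ) = 987.7 K; V₄ = V₃·(P₃/P₄)^(1/γ) = 0.001348 m³.

V₄ ≈ 0.00135 m³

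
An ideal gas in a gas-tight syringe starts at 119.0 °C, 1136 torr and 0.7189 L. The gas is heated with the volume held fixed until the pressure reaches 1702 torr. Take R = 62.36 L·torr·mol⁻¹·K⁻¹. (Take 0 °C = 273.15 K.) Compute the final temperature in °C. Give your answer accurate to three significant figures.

T₂ ≈ 314 °C

Convert: T₁ = 392.1 K.
Isochoric, so P/T is constant: V₂ = V₁; T₂ = T₁·(P₂/P₁) = 587.5 K.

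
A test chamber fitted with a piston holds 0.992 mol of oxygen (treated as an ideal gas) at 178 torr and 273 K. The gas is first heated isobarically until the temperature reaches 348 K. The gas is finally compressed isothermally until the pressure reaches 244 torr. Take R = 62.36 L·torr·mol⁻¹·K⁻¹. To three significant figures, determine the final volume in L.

From PV = nRT: V₁ = nRT₁/P₁ = 94.88 L.
Isobaric, so V/T is constant: P₂ = P₁; V₂ = V₁·(T₂/T₁) = 120.9 L.
Isothermal, so P V is constant: T₃ = T₂; V₃ = V₂·(P₂/P₃) = 88.23 L.

V₃ ≈ 88.2 L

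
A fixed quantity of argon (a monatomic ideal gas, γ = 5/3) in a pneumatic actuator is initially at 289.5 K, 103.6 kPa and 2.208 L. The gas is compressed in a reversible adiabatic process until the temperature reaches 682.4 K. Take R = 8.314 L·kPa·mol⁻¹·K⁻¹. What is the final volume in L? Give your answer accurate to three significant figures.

V₂ ≈ 0.610 L

Adiabatic (γ = 5/3), T V^(γ−1) and P V^γ constant: P₂ = P₁·(T₂/T₁)^(γ/(γ−1)) = 883.8 kPa; V₂ = V₁·(T₁/T₂)^(1/(γ−1)) = 0.6101 L.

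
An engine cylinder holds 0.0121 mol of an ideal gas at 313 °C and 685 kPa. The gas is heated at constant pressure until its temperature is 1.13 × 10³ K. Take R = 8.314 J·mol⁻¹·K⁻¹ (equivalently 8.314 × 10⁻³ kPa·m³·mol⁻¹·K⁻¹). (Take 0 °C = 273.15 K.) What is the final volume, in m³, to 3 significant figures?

V₂ ≈ 0.000166 m³

Convert: T₁ = 586.1 K.
From PV = nRT: V₁ = nRT₁/P₁ = 8.608e-05 m³.
P constant ⇒ V ∝ T: P₂ = P₁; V₂ = V₁·(T₂/T₁) = 0.0001660 m³.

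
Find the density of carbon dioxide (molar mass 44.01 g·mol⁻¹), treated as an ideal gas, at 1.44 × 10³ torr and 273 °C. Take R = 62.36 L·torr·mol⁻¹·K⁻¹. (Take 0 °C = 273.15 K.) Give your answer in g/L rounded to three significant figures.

ρ ≈ 1.86 g/L

ρ = PM/(RT) = (1.44e+03 × 44.01) / (62.36 × 546.1)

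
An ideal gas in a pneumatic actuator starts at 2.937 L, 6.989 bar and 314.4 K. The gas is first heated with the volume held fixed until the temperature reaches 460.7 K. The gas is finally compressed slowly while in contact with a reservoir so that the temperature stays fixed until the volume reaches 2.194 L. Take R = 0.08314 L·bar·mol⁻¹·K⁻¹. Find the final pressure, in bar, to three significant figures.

P₃ ≈ 13.7 bar

V constant ⇒ P ∝ T: V₂ = V₁; P₂ = P₁·(T₂/T₁) = 10.24 bar.
T constant ⇒ Boyle's law P V = const: T₃ = T₂; P₃ = P₂·(V₂/V₃) = 13.71 bar.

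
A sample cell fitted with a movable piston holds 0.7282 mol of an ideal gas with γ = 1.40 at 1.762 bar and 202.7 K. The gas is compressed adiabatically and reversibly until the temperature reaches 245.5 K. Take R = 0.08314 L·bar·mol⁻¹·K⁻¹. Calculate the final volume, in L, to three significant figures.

V₂ ≈ 4.31 L

From PV = nRT: V₁ = nRT₁/P₁ = 6.965 L.
Adiabatic (γ = 1.40), T V^(γ−1) and P V^γ constant: P₂ = P₁·(T₂/T₁)^(γ/(γ−1)) = 3.445 bar; V₂ = V₁·(T₁/T₂)^(1/(γ−1)) = 4.314 L.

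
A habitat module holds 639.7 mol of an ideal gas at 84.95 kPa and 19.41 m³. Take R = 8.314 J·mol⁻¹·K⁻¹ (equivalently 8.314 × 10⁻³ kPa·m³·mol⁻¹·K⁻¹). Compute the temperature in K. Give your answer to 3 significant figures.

PV = nRT ⇒ T = PV/(nR) = (84.95 × 19.41) / (639.7 × 8.314 × 10⁻³)

T ≈ 310 K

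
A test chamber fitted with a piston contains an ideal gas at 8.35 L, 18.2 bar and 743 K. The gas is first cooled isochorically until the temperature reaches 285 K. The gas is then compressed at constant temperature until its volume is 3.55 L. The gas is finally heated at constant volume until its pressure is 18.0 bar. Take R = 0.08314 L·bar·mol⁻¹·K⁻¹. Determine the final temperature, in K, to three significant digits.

T₄ ≈ 312 K

V constant ⇒ P ∝ T: V₂ = V₁; P₂ = P₁·(T₂/T₁) = 6.981 bar.
T constant ⇒ Boyle's law P V = const: T₃ = T₂; P₃ = P₂·(V₂/V₃) = 16.42 bar.
V constant ⇒ P ∝ T: V₄ = V₃; T₄ = T₃·(P₄/P₃) = 312.4 K.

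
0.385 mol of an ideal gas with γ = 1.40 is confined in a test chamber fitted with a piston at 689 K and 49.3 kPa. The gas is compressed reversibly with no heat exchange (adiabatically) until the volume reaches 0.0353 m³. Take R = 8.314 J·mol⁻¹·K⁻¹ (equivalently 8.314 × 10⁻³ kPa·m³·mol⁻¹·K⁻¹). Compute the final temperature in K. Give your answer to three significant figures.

From PV = nRT: V₁ = nRT₁/P₁ = 0.04473 m³.
Adiabatic (γ = 1.40), T V^(γ−1) and P V^γ constant: T₂ = T₁·(V₁/V₂)^(γ−1) = 757.5 K; P₂ = P₁·(V₁/V₂)^γ = 68.69 kPa.

T₂ ≈ 757 K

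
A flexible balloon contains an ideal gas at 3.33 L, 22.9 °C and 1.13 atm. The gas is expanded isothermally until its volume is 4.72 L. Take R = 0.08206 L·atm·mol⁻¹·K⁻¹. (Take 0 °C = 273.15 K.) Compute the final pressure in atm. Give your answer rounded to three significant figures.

P₂ ≈ 0.797 atm

Convert: T₁ = 296.0 K.
Isothermal, so P V is constant: T₂ = T₁; P₂ = P₁·(V₁/V₂) = 0.7972 atm.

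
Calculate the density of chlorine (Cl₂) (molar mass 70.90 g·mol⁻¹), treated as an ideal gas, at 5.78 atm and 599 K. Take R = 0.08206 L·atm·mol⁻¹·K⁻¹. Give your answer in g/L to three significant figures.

ρ ≈ 8.34 g/L

ρ = PM/(RT) = (5.78 × 70.90) / (0.08206 × 599.0)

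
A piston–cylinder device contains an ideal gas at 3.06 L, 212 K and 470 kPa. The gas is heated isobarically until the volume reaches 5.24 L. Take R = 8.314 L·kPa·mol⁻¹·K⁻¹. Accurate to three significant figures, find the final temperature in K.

T₂ ≈ 363 K

Isobaric, so V/T is constant: P₂ = P₁; T₂ = T₁·(V₂/V₁) = 363.0 K.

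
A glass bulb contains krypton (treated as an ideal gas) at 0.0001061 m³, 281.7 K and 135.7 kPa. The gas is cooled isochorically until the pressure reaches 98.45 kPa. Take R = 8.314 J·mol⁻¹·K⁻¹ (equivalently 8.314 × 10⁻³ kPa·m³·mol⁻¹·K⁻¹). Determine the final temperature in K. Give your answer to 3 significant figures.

T₂ ≈ 204 K

Isochoric, so P/T is constant: V₂ = V₁; T₂ = T₁·(P₂/P₁) = 204.4 K.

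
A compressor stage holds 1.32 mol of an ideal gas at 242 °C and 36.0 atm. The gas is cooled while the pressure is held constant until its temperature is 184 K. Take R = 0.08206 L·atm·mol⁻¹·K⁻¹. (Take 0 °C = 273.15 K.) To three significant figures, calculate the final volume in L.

V₂ ≈ 0.554 L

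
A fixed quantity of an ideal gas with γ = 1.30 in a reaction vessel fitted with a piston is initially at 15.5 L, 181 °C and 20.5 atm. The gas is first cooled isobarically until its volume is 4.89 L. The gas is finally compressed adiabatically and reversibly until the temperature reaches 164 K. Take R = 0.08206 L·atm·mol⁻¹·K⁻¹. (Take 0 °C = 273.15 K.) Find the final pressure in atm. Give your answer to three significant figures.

Convert: T₁ = 454.1 K.
P constant ⇒ V ∝ T: P₂ = P₁; T₂ = T₁·(V₂/V₁) = 143.3 K.
Reversible adiabatic, γ = 1.30: P₃ = P₂·(T₃/T₂)^(γ/(γ−1)) = 36.81 atm; V₃ = V₂·(T₂/T₃)^(1/(γ−1)) = 3.117 L.

P₃ ≈ 36.8 atm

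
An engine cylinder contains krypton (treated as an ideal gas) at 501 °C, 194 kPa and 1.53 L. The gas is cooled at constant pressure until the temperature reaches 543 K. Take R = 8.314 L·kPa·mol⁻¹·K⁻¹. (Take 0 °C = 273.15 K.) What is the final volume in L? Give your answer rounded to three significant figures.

V₂ ≈ 1.07 L

Convert: T₁ = 774.1 K.
Isobaric, so V/T is constant: P₂ = P₁; V₂ = V₁·(T₂/T₁) = 1.073 L.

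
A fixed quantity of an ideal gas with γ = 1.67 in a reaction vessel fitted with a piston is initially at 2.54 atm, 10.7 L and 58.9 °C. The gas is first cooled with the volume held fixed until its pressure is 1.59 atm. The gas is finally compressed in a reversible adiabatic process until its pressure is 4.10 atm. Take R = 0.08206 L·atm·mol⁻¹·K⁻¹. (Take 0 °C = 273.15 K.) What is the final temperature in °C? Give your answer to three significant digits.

T₃ ≈ 30.8 °C

Convert: T₁ = 332.0 K.
V constant ⇒ P ∝ T: V₂ = V₁; T₂ = T₁·(P₂/P₁) = 207.9 K.
Adiabatic (γ = 1.67), T V^(γ−1) and P V^γ constant: T₃ = T₂·(P₃/P₂)^((γ−1)/γ) = 304.0 K; V₃ = V₂·(P₂/P₃)^(1/γ) = 6.068 L.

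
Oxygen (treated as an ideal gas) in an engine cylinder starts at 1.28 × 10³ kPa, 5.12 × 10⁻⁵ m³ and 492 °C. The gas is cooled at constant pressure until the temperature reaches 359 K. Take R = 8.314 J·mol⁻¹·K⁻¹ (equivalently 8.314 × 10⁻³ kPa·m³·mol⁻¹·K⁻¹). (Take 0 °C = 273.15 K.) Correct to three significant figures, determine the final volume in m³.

V₂ ≈ 2.40e-05 m³

Convert: T₁ = 765.1 K.
P constant ⇒ V ∝ T: P₂ = P₁; V₂ = V₁·(T₂/T₁) = 2.402e-05 m³.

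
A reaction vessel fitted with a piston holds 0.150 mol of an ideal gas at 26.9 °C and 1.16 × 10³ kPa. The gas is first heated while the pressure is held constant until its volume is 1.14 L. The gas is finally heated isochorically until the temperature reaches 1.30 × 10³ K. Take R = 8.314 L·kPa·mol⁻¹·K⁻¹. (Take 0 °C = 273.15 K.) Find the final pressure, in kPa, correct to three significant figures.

P₃ ≈ 1.42e+03 kPa

Convert: T₁ = 300.0 K.
From PV = nRT: V₁ = nRT₁/P₁ = 0.3226 L.
Isobaric, so V/T is constant: P₂ = P₁; T₂ = T₁·(V₂/V₁) = 1060 K.
V constant ⇒ P ∝ T: V₃ = V₂; P₃ = P₂·(T₃/T₂) = 1422 kPa.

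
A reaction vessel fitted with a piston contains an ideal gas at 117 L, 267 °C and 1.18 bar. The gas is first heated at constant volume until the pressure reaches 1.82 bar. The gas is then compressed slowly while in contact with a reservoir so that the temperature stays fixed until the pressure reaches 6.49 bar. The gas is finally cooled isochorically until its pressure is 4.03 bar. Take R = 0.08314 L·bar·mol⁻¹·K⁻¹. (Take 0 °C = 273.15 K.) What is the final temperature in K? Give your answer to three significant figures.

T₄ ≈ 517 K

Convert: T₁ = 540.1 K.
Isochoric, so P/T is constant: V₂ = V₁; T₂ = T₁·(P₂/P₁) = 833.1 K.
Isothermal, so P V is constant: T₃ = T₂; V₃ = V₂·(P₂/P₃) = 32.81 L.
V constant ⇒ P ∝ T: V₄ = V₃; T₄ = T₃·(P₄/P₃) = 517.3 K.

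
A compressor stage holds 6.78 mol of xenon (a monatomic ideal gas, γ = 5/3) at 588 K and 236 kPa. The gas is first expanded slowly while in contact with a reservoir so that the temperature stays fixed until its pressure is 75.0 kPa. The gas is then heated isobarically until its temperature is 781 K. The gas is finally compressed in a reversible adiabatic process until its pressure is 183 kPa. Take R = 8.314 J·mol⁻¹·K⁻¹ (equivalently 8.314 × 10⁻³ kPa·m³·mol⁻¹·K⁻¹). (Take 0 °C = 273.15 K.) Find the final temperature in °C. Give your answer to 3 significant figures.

T₄ ≈ 843 °C

From PV = nRT: V₁ = nRT₁/P₁ = 0.1404 m³.
T constant ⇒ Boyle's law P V = const: T₂ = T₁; V₂ = V₁·(P₁/P₂) = 0.4419 m³.
P constant ⇒ V ∝ T: P₃ = P₂; V₃ = V₂·(T₃/T₂) = 0.5870 m³.
Adiabatic (γ = 5/3), T V^(γ−1) and P V^γ constant: T₄ = T₃·(P₄/P₃)^((γ−1)/γ) = 1116 K; V₄ = V₃·(P₃/P₄)^(1/γ) = 0.3437 m³.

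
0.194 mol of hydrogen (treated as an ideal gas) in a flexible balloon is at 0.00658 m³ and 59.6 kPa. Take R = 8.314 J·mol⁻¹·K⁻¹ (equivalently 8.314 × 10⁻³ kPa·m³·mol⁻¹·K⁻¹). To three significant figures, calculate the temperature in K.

T ≈ 243 K

PV = nRT ⇒ T = PV/(nR) = (59.6 × 0.00658) / (0.194 × 8.314 × 10⁻³)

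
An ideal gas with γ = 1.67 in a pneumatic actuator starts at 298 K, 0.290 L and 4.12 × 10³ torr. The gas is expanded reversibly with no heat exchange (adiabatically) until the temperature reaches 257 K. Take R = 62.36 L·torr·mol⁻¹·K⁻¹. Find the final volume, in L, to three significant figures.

Reversible adiabatic, γ = 1.67: P₂ = P₁·(T₂/T₁)^(γ/(γ−1)) = 2849 torr; V₂ = V₁·(T₁/T₂)^(1/(γ−1)) = 0.3617 L.

V₂ ≈ 0.362 L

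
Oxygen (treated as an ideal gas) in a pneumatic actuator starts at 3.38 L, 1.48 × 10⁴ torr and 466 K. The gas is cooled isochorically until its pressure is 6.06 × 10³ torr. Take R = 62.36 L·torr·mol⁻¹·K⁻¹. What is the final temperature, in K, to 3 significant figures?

T₂ ≈ 191 K

Isochoric, so P/T is constant: V₂ = V₁; T₂ = T₁·(P₂/P₁) = 190.8 K.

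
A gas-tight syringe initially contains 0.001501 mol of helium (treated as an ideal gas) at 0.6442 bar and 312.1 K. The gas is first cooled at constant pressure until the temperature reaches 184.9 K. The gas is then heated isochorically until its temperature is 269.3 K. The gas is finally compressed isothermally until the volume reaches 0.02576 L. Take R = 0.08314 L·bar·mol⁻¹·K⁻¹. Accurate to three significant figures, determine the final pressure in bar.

From PV = nRT: V₁ = nRT₁/P₁ = 0.06046 L.
Isobaric, so V/T is constant: P₂ = P₁; V₂ = V₁·(T₂/T₁) = 0.03582 L.
V constant ⇒ P ∝ T: V₃ = V₂; P₃ = P₂·(T₃/T₂) = 0.9383 bar.
T constant ⇒ Boyle's law P V = const: T₄ = T₃; P₄ = P₃·(V₃/V₄) = 1.305 bar.

P₄ ≈ 1.30 bar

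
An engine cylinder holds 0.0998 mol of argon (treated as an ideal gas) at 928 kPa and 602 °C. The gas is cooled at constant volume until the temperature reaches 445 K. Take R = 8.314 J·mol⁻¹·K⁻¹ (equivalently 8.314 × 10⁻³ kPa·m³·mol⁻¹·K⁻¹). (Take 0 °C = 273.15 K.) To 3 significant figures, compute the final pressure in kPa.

Convert: T₁ = 875.1 K.
From PV = nRT: V₁ = nRT₁/P₁ = 0.0007825 m³.
V constant ⇒ P ∝ T: V₂ = V₁; P₂ = P₁·(T₂/T₁) = 471.9 kPa.

P₂ ≈ 472 kPa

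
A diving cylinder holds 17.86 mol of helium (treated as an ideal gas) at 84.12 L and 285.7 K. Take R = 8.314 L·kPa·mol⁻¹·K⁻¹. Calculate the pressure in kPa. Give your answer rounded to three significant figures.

P ≈ 504 kPa

PV = nRT ⇒ P = nRT/V = (17.86 × 8.314 × 285.7) / 84.12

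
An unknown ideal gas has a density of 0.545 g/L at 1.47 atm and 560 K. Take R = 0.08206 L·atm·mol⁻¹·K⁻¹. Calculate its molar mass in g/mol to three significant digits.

M ≈ 17.0 g/mol

ρ = PM/(RT) ⇒ M = ρRT/P = (0.545 × 0.08206 × 560.0) / 1.47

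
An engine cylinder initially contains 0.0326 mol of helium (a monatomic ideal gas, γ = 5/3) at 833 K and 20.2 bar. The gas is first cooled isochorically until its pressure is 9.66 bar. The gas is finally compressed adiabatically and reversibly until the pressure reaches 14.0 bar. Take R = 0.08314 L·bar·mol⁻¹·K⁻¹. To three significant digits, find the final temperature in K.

T₃ ≈ 462 K

From PV = nRT: V₁ = nRT₁/P₁ = 0.1118 L.
Isochoric, so P/T is constant: V₂ = V₁; T₂ = T₁·(P₂/P₁) = 398.4 K.
Adiabatic (γ = 5/3), T V^(γ−1) and P V^γ constant: T₃ = T₂·(P₃/P₂)^((γ−1)/γ) = 462.1 K; V₃ = V₂·(P₂/P₃)^(1/γ) = 0.08946 L.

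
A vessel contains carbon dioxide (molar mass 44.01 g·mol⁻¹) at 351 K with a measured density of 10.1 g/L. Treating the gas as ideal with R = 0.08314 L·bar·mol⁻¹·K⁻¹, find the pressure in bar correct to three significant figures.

ρ = PM/(RT) ⇒ P = ρRT/M = (10.1 × 0.08314 × 351.0) / 44.01

P ≈ 6.70 bar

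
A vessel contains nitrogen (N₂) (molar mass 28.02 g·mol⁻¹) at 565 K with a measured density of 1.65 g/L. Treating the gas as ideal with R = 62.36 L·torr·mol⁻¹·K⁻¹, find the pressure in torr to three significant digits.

ρ = PM/(RT) ⇒ P = ρRT/M = (1.65 × 62.36 × 565.0) / 28.02

P ≈ 2.07e+03 torr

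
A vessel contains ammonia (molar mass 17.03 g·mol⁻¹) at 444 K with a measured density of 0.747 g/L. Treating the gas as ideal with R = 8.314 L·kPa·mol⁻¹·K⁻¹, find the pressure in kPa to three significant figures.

ρ = PM/(RT) ⇒ P = ρRT/M = (0.747 × 8.314 × 444.0) / 17.03

P ≈ 162 kPa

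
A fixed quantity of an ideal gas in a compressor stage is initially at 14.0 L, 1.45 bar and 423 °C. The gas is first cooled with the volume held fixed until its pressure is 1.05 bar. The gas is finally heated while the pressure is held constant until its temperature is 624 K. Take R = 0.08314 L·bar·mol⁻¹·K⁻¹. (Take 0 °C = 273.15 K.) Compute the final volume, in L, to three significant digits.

Convert: T₁ = 696.1 K.
Isochoric, so P/T is constant: V₂ = V₁; T₂ = T₁·(P₂/P₁) = 504.1 K.
Isobaric, so V/T is constant: P₃ = P₂; V₃ = V₂·(T₃/T₂) = 17.33 L.

V₃ ≈ 17.3 L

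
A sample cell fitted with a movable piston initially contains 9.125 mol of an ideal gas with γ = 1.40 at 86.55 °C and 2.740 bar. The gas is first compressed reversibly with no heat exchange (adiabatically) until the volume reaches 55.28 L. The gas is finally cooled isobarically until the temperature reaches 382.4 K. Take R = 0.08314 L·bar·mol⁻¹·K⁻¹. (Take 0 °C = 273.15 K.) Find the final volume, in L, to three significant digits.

V₃ ≈ 46.4 L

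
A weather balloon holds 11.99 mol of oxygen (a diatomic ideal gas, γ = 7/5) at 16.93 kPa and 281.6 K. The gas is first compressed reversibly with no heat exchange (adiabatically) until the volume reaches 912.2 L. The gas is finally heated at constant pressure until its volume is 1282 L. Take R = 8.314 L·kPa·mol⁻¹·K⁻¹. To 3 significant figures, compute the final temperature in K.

From PV = nRT: V₁ = nRT₁/P₁ = 1658 L.
Adiabatic (γ = 7/5), T V^(γ−1) and P V^γ constant: T₂ = T₁·(V₁/V₂)^(γ−1) = 357.6 K; P₂ = P₁·(V₁/V₂)^γ = 39.08 kPa.
Isobaric, so V/T is constant: P₃ = P₂; T₃ = T₂·(V₃/V₂) = 502.6 K.

T₃ ≈ 503 K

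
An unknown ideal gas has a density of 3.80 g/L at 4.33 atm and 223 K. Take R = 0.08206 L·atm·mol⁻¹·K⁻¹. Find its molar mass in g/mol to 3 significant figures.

M ≈ 16.1 g/mol

ρ = PM/(RT) ⇒ M = ρRT/P = (3.80 × 0.08206 × 223.0) / 4.33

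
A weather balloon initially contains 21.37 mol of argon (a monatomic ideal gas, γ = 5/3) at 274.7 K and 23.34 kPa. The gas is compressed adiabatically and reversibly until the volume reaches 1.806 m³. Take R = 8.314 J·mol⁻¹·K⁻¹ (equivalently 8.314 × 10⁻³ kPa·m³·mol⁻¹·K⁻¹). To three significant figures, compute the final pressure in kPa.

From PV = nRT: V₁ = nRT₁/P₁ = 2.091 m³.
Reversible adiabatic, γ = 5/3: T₂ = T₁·(V₁/V₂)^(γ−1) = 302.9 K; P₂ = P₁·(V₁/V₂)^γ = 29.80 kPa.

P₂ ≈ 29.8 kPa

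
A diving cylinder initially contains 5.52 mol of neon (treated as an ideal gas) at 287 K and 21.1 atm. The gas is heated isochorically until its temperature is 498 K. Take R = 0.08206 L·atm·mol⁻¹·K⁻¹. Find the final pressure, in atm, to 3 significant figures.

From PV = nRT: V₁ = nRT₁/P₁ = 6.161 L.
Isochoric, so P/T is constant: V₂ = V₁; P₂ = P₁·(T₂/T₁) = 36.61 atm.

P₂ ≈ 36.6 atm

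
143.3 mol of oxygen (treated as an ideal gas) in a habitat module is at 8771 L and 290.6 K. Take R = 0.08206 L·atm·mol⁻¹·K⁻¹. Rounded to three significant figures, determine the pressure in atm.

PV = nRT ⇒ P = nRT/V = (143.3 × 0.08206 × 290.6) / 8771

P ≈ 0.390 atm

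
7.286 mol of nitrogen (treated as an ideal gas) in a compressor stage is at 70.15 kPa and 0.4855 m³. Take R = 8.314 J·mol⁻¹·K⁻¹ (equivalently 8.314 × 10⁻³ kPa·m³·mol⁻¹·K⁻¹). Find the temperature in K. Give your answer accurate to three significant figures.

PV = nRT ⇒ T = PV/(nR) = (70.15 × 0.4855) / (7.286 × 8.314 × 10⁻³)

T ≈ 562 K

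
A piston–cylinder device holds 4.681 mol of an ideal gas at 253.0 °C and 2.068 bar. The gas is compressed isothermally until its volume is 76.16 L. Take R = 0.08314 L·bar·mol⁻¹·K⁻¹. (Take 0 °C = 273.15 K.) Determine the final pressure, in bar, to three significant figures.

P₂ ≈ 2.69 bar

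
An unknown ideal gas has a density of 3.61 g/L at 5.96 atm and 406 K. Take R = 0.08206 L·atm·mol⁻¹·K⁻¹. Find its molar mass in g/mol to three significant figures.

M ≈ 20.2 g/mol

ρ = PM/(RT) ⇒ M = ρRT/P = (3.61 × 0.08206 × 406.0) / 5.96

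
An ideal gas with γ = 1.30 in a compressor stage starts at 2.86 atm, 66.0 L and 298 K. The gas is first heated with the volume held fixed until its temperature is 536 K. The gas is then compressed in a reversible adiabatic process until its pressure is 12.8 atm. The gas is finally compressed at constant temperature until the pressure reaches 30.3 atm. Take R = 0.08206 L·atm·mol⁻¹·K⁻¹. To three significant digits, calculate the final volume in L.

V₄ ≈ 13.8 L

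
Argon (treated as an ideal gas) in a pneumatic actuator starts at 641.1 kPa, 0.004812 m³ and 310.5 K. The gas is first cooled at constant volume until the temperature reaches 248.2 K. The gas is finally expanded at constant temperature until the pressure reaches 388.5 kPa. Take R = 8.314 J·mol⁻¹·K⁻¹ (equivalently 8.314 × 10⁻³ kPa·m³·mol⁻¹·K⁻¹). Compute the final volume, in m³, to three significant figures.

V₃ ≈ 0.00635 m³

V constant ⇒ P ∝ T: V₂ = V₁; P₂ = P₁·(T₂/T₁) = 512.5 kPa.
T constant ⇒ Boyle's law P V = const: T₃ = T₂; V₃ = V₂·(P₂/P₃) = 0.006347 m³.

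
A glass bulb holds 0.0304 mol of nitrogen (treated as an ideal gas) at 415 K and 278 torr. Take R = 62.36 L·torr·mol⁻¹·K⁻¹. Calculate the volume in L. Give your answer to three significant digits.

PV = nRT ⇒ V = nRT/P = (0.0304 × 62.36 × 415) / 278

V ≈ 2.83 L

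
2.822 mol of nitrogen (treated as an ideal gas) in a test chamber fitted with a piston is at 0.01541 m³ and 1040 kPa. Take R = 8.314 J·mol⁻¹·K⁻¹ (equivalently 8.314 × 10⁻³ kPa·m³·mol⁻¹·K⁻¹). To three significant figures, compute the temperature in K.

T ≈ 683 K

PV = nRT ⇒ T = PV/(nR) = (1040 × 0.01541) / (2.822 × 8.314 × 10⁻³)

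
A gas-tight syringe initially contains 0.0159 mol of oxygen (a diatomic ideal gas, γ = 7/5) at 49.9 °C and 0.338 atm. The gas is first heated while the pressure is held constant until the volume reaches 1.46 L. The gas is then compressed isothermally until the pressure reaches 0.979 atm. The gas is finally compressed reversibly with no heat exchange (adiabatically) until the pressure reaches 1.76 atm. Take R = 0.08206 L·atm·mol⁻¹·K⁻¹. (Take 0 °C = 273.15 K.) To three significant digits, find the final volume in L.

Convert: T₁ = 323.0 K.
From PV = nRT: V₁ = nRT₁/P₁ = 1.247 L.
Isobaric, so V/T is constant: P₂ = P₁; T₂ = T₁·(V₂/V₁) = 378.2 K.
Isothermal, so P V is constant: T₃ = T₂; V₃ = V₂·(P₂/P₃) = 0.5041 L.
Reversible adiabatic, γ = 7/5: T₄ = T₃·(P₄/P₃)^((γ−1)/γ) = 447.2 K; V₄ = V₃·(P₃/P₄)^(1/γ) = 0.3315 L.

V₄ ≈ 0.332 L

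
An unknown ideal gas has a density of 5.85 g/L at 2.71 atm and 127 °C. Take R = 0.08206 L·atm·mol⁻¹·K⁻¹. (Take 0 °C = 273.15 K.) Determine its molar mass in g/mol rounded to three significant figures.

ρ = PM/(RT) ⇒ M = ρRT/P = (5.85 × 0.08206 × 400.1) / 2.71

M ≈ 70.9 g/mol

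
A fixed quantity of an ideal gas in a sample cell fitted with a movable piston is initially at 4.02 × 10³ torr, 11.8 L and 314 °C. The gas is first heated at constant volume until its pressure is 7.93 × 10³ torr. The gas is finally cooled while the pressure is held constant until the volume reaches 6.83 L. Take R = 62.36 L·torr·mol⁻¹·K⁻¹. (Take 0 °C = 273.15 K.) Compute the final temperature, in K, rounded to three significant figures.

T₃ ≈ 670 K

Convert: T₁ = 587.1 K.
V constant ⇒ P ∝ T: V₂ = V₁; T₂ = T₁·(P₂/P₁) = 1158 K.
Isobaric, so V/T is constant: P₃ = P₂; T₃ = T₂·(V₃/V₂) = 670.4 K.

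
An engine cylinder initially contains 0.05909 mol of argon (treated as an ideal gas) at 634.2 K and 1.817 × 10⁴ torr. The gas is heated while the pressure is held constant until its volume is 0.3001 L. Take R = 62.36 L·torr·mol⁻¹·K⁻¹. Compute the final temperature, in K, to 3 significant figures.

From PV = nRT: V₁ = nRT₁/P₁ = 0.1286 L.
Isobaric, so V/T is constant: P₂ = P₁; T₂ = T₁·(V₂/V₁) = 1480 K.

T₂ ≈ 1.48e+03 K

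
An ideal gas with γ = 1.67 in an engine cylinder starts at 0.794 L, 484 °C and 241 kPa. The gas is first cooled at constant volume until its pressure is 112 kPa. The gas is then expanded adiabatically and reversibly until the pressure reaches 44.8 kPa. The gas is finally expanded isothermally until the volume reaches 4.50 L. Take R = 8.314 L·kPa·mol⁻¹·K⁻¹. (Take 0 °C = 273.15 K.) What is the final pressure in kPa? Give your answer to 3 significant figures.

Convert: T₁ = 757.1 K.
Isochoric, so P/T is constant: V₂ = V₁; T₂ = T₁·(P₂/P₁) = 351.9 K.
Adiabatic (γ = 1.67), T V^(γ−1) and P V^γ constant: T₃ = T₂·(P₃/P₂)^((γ−1)/γ) = 243.6 K; V₃ = V₂·(P₂/P₃)^(1/γ) = 1.374 L.
Isothermal, so P V is constant: T₄ = T₃; P₄ = P₃·(V₃/V₄) = 13.68 kPa.

P₄ ≈ 13.7 kPa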